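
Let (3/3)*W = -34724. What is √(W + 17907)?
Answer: I*√16817 ≈ 129.68*I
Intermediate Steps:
W = -34724
√(W + 17907) = √(-34724 + 17907) = √(-16817) = I*√16817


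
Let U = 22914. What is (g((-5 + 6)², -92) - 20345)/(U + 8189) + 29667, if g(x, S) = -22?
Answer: 922712334/31103 ≈ 29666.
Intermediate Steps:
(g((-5 + 6)², -92) - 20345)/(U + 8189) + 29667 = (-22 - 20345)/(22914 + 8189) + 29667 = -20367/31103 + 29667 = 922712334/31103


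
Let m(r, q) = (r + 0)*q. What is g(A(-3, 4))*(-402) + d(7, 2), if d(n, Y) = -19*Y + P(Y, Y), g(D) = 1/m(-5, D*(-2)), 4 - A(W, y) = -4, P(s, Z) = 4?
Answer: -1561/40 ≈ -39.025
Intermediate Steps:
m(r, q) = q*r (m(r, q) = r*q = q*r)
A(W, y) = 8 (A(W, y) = 4 - 1*(-4) = 4 + 4 = 8)
g(D) = 1/(10*D) (g(D) = 1/((D*(-2))*(-5)) = 1/(-2*D*(-5)) = 1/(10*D))
d(n, Y) = 4 - 19*Y (d(n, Y) = -19*Y + 4 = 4 - 19*Y)
g(A(-3, 4))*(-402) + d(7, 2) = ((⅒)/8)*(-402) + (4 - 19*2) = ((⅒)*(⅛))*(-402) + (4 - 38) = (1/80)*(-402) - 34 = -201/40 - 34 = -1561/40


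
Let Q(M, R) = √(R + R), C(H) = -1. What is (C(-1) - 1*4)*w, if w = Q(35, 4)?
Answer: -10*√2 ≈ -14.142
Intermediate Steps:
Q(M, R) = √2*√R (Q(M, R) = √(2*R) = √2*√R)
w = 2*√2 (w = √2*√4 = √2*2 = 2*√2 ≈ 2.8284)
(C(-1) - 1*4)*w = (-1 - 1*4)*(2*√2) = (-1 - 4)*(2*√2) = -10*√2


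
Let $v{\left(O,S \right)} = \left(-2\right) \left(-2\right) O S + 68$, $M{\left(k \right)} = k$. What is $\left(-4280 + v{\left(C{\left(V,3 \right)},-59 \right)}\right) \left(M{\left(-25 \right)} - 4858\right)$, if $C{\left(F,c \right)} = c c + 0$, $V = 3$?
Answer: $30938688$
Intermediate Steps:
$C{\left(F,c \right)} = c^{2}$ ($C{\left(F,c \right)} = c^{2} + 0 = c^{2}$)
$v{\left(O,S \right)} = 68 + 4 O S$ ($v{\left(O,S \right)} = 4 O S + 68 = 68 + 4 O S$)
$\left(-4280 + v{\left(C{\left(V,3 \right)},-59 \right)}\right) \left(M{\left(-25 \right)} - 4858\right) = \left(-4280 + \left(68 + 4 \cdot 3^{2} \left(-59\right)\right)\right) \left(-25 - 4858\right) = \left(-4280 + \left(68 + 4 \cdot 9 \left(-59\right)\right)\right) \left(-4883\right) = \left(-4280 + \left(68 - 2124\right)\right) \left(-4883\right) = \left(-4280 - 2056\right) \left(-4883\right) = \left(-6336\right) \left(-4883\right) = 30938688$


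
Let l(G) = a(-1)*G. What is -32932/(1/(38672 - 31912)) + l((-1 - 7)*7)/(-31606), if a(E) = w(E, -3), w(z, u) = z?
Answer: -3518068916988/15803 ≈ -2.2262e+8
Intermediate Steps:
a(E) = E
l(G) = -G
-32932/(1/(38672 - 31912)) + l((-1 - 7)*7)/(-31606) = -32932/(1/(38672 - 31912)) - (-1 - 7)*7/(-31606) = -32932/(1/6760) - (-8)*7*(-1/31606) = -32932/1/6760 - 1*(-56)*(-1/31606) = -32932*6760 + 56*(-1/31606) = -222620320 - 28/15803 = -3518068916988/15803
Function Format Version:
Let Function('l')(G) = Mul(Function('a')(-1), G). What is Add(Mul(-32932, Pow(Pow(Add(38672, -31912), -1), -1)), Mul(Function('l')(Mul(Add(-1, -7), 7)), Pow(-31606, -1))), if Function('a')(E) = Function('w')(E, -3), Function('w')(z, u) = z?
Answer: Rational(-3518068916988, 15803) ≈ -2.2262e+8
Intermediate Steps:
Function('a')(E) = E
Function('l')(G) = Mul(-1, G)
Add(Mul(-32932, Pow(Pow(Add(38672, -31912), -1), -1)), Mul(Function('l')(Mul(Add(-1, -7), 7)), Pow(-31606, -1))) = Add(Mul(-32932, Pow(Pow(Add(38672, -31912), -1), -1)), Mul(Mul(-1, Mul(Add(-1, -7), 7)), Pow(-31606, -1))) = Add(Mul(-32932, Pow(Pow(6760, -1), -1)), Mul(Mul(-1, Mul(-8, 7)), Rational(-1, 31606))) = Add(Mul(-32932, Pow(Rational(1, 6760), -1)), Mul(Mul(-1, -56), Rational(-1, 31606))) = Add(Mul(-32932, 6760), Mul(56, Rational(-1, 31606))) = Add(-222620320, Rational(-28, 15803)) = Rational(-3518068916988, 15803)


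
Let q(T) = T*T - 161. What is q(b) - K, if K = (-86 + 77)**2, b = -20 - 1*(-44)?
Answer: 334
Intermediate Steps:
b = 24 (b = -20 + 44 = 24)
q(T) = -161 + T**2 (q(T) = T**2 - 161 = -161 + T**2)
K = 81 (K = (-9)**2 = 81)
q(b) - K = (-161 + 24**2) - 1*81 = (-161 + 576) - 81 = 415 - 81 = 334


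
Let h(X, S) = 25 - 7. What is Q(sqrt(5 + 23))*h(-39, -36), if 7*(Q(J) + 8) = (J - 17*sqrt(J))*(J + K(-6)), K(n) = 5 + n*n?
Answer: -72 + 1476*sqrt(7)/7 - 12546*sqrt(2)*7**(1/4)/7 - 612*sqrt(2)*7**(3/4)/7 ≈ -4169.1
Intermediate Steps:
h(X, S) = 18
K(n) = 5 + n**2
Q(J) = -8 + (41 + J)*(J - 17*sqrt(J))/7 (Q(J) = -8 + ((J - 17*sqrt(J))*(J + (5 + (-6)**2)))/7 = -8 + ((J - 17*sqrt(J))*(J + (5 + 36)))/7 = -8 + ((J - 17*sqrt(J))*(J + 41))/7 = -8 + ((J - 17*sqrt(J))*(41 + J))/7 = -8 + ((41 + J)*(J - 17*sqrt(J)))/7 = -8 + (41 + J)*(J - 17*sqrt(J))/7)
Q(sqrt(5 + 23))*h(-39, -36) = (-8 - 697*(5 + 23)**(1/4)/7 - 17*(5 + 23)**(3/4)/7 + (sqrt(5 + 23))**2/7 + 41*sqrt(5 + 23)/7)*18 = (-8 - 697*sqrt(2)*7**(1/4)/7 - 17*2*sqrt(2)*7**(3/4)/7 + (sqrt(28))**2/7 + 41*sqrt(28)/7)*18 = (-8 - 697*sqrt(2)*7**(1/4)/7 - 17*2*sqrt(2)*7**(3/4)/7 + (2*sqrt(7))**2/7 + 41*(2*sqrt(7))/7)*18 = (-8 - 697*sqrt(2)*7**(1/4)/7 - 34*sqrt(2)*7**(3/4)/7 + (1/7)*28 + 82*sqrt(7)/7)*18 = (-8 - 697*sqrt(2)*7**(1/4)/7 - 34*sqrt(2)*7**(3/4)/7 + 4 + 82*sqrt(7)/7)*18 = (-4 + 82*sqrt(7)/7 - 697*sqrt(2)*7**(1/4)/7 - 34*sqrt(2)*7**(3/4)/7)*18 = -72 + 1476*sqrt(7)/7 - 12546*sqrt(2)*7**(1/4)/7 - 612*sqrt(2)*7**(3/4)/7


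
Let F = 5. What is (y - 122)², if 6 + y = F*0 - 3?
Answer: 17161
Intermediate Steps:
y = -9 (y = -6 + (5*0 - 3) = -6 + (0 - 3) = -6 - 3 = -9)
(y - 122)² = (-9 - 122)² = (-131)² = 17161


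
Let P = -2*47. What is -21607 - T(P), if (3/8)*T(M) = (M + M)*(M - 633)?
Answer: -1158229/3 ≈ -3.8608e+5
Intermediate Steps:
P = -94
T(M) = 16*M*(-633 + M)/3 (T(M) = 8*((M + M)*(M - 633))/3 = 8*((2*M)*(-633 + M))/3 = 8*(2*M*(-633 + M))/3 = 16*M*(-633 + M)/3)
-21607 - T(P) = -21607 - 16*(-94)*(-633 - 94)/3 = -21607 - 16*(-94)*(-727)/3 = -21607 - 1*1093408/3 = -21607 - 1093408/3 = -1158229/3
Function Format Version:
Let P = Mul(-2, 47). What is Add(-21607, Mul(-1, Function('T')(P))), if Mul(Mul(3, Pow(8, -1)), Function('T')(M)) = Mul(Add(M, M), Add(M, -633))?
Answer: Rational(-1158229, 3) ≈ -3.8608e+5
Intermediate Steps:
P = -94
Function('T')(M) = Mul(Rational(16, 3), M, Add(-633, M)) (Function('T')(M) = Mul(Rational(8, 3), Mul(Add(M, M), Add(M, -633))) = Mul(Rational(8, 3), Mul(Mul(2, M), Add(-633, M))) = Mul(Rational(8, 3), Mul(2, M, Add(-633, M))) = Mul(Rational(16, 3), M, Add(-633, M)))
Add(-21607, Mul(-1, Function('T')(P))) = Add(-21607, Mul(-1, Mul(Rational(16, 3), -94, Add(-633, -94)))) = Add(-21607, Mul(-1, Mul(Rational(16, 3), -94, -727))) = Add(-21607, Mul(-1, Rational(1093408, 3))) = Add(-21607, Rational(-1093408, 3)) = Rational(-1158229, 3)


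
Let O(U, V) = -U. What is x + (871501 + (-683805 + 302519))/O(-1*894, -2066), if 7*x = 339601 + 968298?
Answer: 390897737/2086 ≈ 1.8739e+5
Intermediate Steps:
x = 1307899/7 (x = (339601 + 968298)/7 = (⅐)*1307899 = 1307899/7 ≈ 1.8684e+5)
x + (871501 + (-683805 + 302519))/O(-1*894, -2066) = 1307899/7 + (871501 + (-683805 + 302519))/((-(-1)*894)) = 1307899/7 + (871501 - 381286)/((-1*(-894))) = 1307899/7 + 490215/894 = 1307899/7 + 490215*(1/894) = 1307899/7 + 163405/298 = 390897737/2086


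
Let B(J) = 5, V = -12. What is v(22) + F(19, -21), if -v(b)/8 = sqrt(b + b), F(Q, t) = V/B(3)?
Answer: -12/5 - 16*sqrt(11) ≈ -55.466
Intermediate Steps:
F(Q, t) = -12/5
v(b) = -8*sqrt(2)*sqrt(b) (v(b) = -8*sqrt(b + b) = -8*sqrt(2)*sqrt(b))
v(22) + F(19, -21) = -8*sqrt(2)*sqrt(22) - 12/5 = -16*sqrt(11) - 12/5 = -12/5 - 16*sqrt(11)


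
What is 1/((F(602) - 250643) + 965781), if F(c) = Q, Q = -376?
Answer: 1/714762 ≈ 1.3991e-6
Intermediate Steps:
F(c) = -376
1/((F(602) - 250643) + 965781) = 1/((-376 - 250643) + 965781) = 1/(-251019 + 965781) = 1/714762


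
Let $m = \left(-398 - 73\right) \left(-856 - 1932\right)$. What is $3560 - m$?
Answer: $-1309588$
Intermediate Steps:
$m = 1313148$ ($m = \left(-471\right) \left(-2788\right) = 1313148$)
$3560 - m = 3560 - 1313148 = -1309588$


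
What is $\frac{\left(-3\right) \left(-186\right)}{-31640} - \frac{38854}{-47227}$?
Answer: $\frac{601493947}{747131140} \approx 0.80507$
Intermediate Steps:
$\frac{\left(-3\right) \left(-186\right)}{-31640} - \frac{38854}{-47227} = 558 \left(- \frac{1}{31640}\right) - - \frac{38854}{47227} = - \frac{279}{15820} + \frac{38854}{47227} = \frac{601493947}{747131140}$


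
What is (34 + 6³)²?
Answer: 62500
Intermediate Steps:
(34 + 6³)² = (34 + 216)² = 250² = 62500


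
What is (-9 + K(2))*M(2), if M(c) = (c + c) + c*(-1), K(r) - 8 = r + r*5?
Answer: 22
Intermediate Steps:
K(r) = 8 + 6*r (K(r) = 8 + (r + r*5) = 8 + (r + 5*r) = 8 + 6*r)
M(c) = c (M(c) = 2*c - c = c)
(-9 + K(2))*M(2) = (-9 + (8 + 6*2))*2 = (-9 + (8 + 12))*2 = (-9 + 20)*2 = 11*2 = 22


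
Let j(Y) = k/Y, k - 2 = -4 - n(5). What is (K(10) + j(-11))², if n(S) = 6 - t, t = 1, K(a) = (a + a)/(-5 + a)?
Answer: 2601/121 ≈ 21.496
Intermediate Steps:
K(a) = 2*a/(-5 + a) (K(a) = (2*a)/(-5 + a) = 2*a/(-5 + a))
n(S) = 5 (n(S) = 6 - 1*1 = 6 - 1 = 5)
k = -7 (k = 2 + (-4 - 1*5) = 2 + (-4 - 5) = 2 - 9 = -7)
j(Y) = -7/Y
(K(10) + j(-11))² = (2*10/(-5 + 10) - 7/(-11))² = (2*10/5 - 7*(-1/11))² = (2*10*(⅕) + 7/11)² = (4 + 7/11)² = (51/11)² = 2601/121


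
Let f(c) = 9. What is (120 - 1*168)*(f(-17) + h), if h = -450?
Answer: 21168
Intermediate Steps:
(120 - 1*168)*(f(-17) + h) = (120 - 1*168)*(9 - 450) = (120 - 168)*(-441) = -48*(-441) = 21168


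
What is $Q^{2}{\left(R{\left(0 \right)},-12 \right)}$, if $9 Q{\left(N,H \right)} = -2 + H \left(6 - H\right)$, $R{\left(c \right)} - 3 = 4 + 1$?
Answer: $\frac{47524}{81} \approx 586.72$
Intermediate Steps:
$R{\left(c \right)} = 8$ ($R{\left(c \right)} = 3 + \left(4 + 1\right) = 3 + 5 = 8$)
$Q{\left(N,H \right)} = - \frac{2}{9} + \frac{H \left(6 - H\right)}{9}$ ($Q{\left(N,H \right)} = \frac{-2 + H \left(6 - H\right)}{9} = - \frac{2}{9} + \frac{H \left(6 - H\right)}{9}$)
$Q^{2}{\left(R{\left(0 \right)},-12 \right)} = \left(- \frac{2}{9} - \frac{\left(-12\right)^{2}}{9} + \frac{2}{3} \left(-12\right)\right)^{2} = \left(- \frac{2}{9} - 16 - 8\right)^{2} = \left(- \frac{218}{9}\right)^{2} = \frac{47524}{81}$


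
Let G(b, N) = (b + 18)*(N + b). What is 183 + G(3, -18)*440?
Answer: -138417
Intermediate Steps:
G(b, N) = (18 + b)*(N + b)
183 + G(3, -18)*440 = 183 + (3² + 18*(-18) + 18*3 - 18*3)*440 = 183 + (9 - 324 + 54 - 54)*440 = 183 - 315*440 = 183 - 138600 = -138417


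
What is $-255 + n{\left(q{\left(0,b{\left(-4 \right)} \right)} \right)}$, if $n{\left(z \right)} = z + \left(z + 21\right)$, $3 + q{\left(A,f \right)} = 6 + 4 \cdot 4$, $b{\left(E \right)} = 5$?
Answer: $-196$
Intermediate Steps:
$q{\left(A,f \right)} = 19$ ($q{\left(A,f \right)} = -3 + \left(6 + 4 \cdot 4\right) = -3 + \left(6 + 16\right) = -3 + 22 = 19$)
$n{\left(z \right)} = 21 + 2 z$ ($n{\left(z \right)} = z + \left(21 + z\right) = 21 + 2 z$)
$-255 + n{\left(q{\left(0,b{\left(-4 \right)} \right)} \right)} = -255 + \left(21 + 2 \cdot 19\right) = -255 + \left(21 + 38\right) = -255 + 59 = -196$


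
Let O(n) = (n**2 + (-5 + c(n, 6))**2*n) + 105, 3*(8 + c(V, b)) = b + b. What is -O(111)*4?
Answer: -85668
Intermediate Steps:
c(V, b) = -8 + 2*b/3 (c(V, b) = -8 + (b + b)/3 = -8 + (2*b)/3 = -8 + 2*b/3)
O(n) = 105 + n**2 + 81*n (O(n) = (n**2 + (-5 + (-8 + (2/3)*6))**2*n) + 105 = (n**2 + (-5 + (-8 + 4))**2*n) + 105 = (n**2 + (-5 - 4)**2*n) + 105 = (n**2 + (-9)**2*n) + 105 = (n**2 + 81*n) + 105 = 105 + n**2 + 81*n)
-O(111)*4 = -(105 + 111**2 + 81*111)*4 = -(105 + 12321 + 8991)*4 = -1*21417*4 = -21417*4 = -85668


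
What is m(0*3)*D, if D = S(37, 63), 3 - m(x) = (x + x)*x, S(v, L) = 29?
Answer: 87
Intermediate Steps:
m(x) = 3 - 2*x² (m(x) = 3 - (x + x)*x = 3 - 2*x*x = 3 - 2*x²)
D = 29
m(0*3)*D = (3 - 2*(0*3)²)*29 = (3 - 2*0²)*29 = (3 - 2*0)*29 = (3 + 0)*29 = 3*29 = 87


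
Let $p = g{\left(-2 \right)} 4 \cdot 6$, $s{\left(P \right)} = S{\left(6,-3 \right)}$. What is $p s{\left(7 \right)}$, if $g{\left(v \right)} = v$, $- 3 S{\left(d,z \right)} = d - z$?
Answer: $144$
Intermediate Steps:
$S{\left(d,z \right)} = - \frac{d}{3} + \frac{z}{3}$ ($S{\left(d,z \right)} = - \frac{d - z}{3} = - \frac{d}{3} + \frac{z}{3}$)
$s{\left(P \right)} = -3$ ($s{\left(P \right)} = \left(- \frac{1}{3}\right) 6 + \frac{1}{3} \left(-3\right) = -2 - 1 = -3$)
$p = -48$ ($p = - 2 \cdot 4 \cdot 6 = \left(-2\right) 24 = -48$)
$p s{\left(7 \right)} = \left(-48\right) \left(-3\right) = 144$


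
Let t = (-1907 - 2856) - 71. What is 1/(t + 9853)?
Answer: 1/5019 ≈ 0.00019924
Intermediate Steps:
t = -4834 (t = -4763 - 71 = -4834)
1/(t + 9853) = 1/(-4834 + 9853) = 1/5019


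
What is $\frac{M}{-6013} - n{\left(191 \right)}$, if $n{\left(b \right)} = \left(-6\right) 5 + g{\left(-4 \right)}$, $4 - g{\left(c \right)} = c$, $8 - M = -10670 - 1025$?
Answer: $\frac{120583}{6013} \approx 20.054$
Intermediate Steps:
$M = 11703$ ($M = 8 - \left(-10670 - 1025\right) = 8 - -11695 = 8 + 11695 = 11703$)
$g{\left(c \right)} = 4 - c$
$n{\left(b \right)} = -22$ ($n{\left(b \right)} = \left(-6\right) 5 + \left(4 - -4\right) = -30 + \left(4 + 4\right) = -30 + 8 = -22$)
$\frac{M}{-6013} - n{\left(191 \right)} = \frac{11703}{-6013} - -22 = 11703 \left(- \frac{1}{6013}\right) + 22 = - \frac{11703}{6013} + 22 = \frac{120583}{6013}$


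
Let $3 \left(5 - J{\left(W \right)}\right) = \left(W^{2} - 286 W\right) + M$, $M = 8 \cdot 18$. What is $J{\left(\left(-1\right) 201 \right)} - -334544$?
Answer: $301872$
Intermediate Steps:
$M = 144$
$J{\left(W \right)} = -43 - \frac{W^{2}}{3} + \frac{286 W}{3}$ ($J{\left(W \right)} = 5 - \frac{\left(W^{2} - 286 W\right) + 144}{3} = 5 - \frac{144 + W^{2} - 286 W}{3} = 5 - \left(48 - \frac{286 W}{3} + \frac{W^{2}}{3}\right) = -43 - \frac{W^{2}}{3} + \frac{286 W}{3}$)
$J{\left(\left(-1\right) 201 \right)} - -334544 = \left(-43 - \frac{\left(\left(-1\right) 201\right)^{2}}{3} + \frac{286 \left(\left(-1\right) 201\right)}{3}\right) - -334544 = \left(-43 - \frac{\left(-201\right)^{2}}{3} + \frac{286}{3} \left(-201\right)\right) + 334544 = \left(-43 - 13467 - 19162\right) + 334544 = -32672 + 334544 = 301872$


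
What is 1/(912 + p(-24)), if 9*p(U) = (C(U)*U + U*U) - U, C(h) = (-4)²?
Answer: 1/936 ≈ 0.0010684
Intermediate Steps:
C(h) = 16
p(U) = U²/9 + 5*U/3 (p(U) = ((16*U + U*U) - U)/9 = ((16*U + U²) - U)/9 = ((U² + 16*U) - U)/9 = (U² + 15*U)/9 = U²/9 + 5*U/3)
1/(912 + p(-24)) = 1/(912 + (⅑)*(-24)*(15 - 24)) = 1/(912 + (⅑)*(-24)*(-9)) = 1/(912 + 24) = 1/936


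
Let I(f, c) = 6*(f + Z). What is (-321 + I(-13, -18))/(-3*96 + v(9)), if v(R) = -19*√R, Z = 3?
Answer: 127/115 ≈ 1.1043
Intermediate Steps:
I(f, c) = 18 + 6*f (I(f, c) = 6*(f + 3) = 6*(3 + f) = 18 + 6*f)
(-321 + I(-13, -18))/(-3*96 + v(9)) = (-321 + (18 + 6*(-13)))/(-3*96 - 19*√9) = (-321 + (18 - 78))/(-288 - 19*3) = (-321 - 60)/(-288 - 57) = -381/(-345) = -381*(-1/345) = 127/115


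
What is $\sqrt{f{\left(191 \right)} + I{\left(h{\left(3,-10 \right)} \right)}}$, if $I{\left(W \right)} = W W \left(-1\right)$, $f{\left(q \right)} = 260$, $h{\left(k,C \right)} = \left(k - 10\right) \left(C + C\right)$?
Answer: $2 i \sqrt{4835} \approx 139.07 i$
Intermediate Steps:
$h{\left(k,C \right)} = 2 C \left(-10 + k\right)$ ($h{\left(k,C \right)} = \left(-10 + k\right) 2 C = 2 C \left(-10 + k\right)$)
$I{\left(W \right)} = - W^{2}$ ($I{\left(W \right)} = W^{2} \left(-1\right) = - W^{2}$)
$\sqrt{f{\left(191 \right)} + I{\left(h{\left(3,-10 \right)} \right)}} = \sqrt{260 - \left(2 \left(-10\right) \left(-10 + 3\right)\right)^{2}} = \sqrt{260 - \left(2 \left(-10\right) \left(-7\right)\right)^{2}} = \sqrt{260 - 140^{2}} = \sqrt{260 - 19600} = \sqrt{-19340} = 2 i \sqrt{4835}$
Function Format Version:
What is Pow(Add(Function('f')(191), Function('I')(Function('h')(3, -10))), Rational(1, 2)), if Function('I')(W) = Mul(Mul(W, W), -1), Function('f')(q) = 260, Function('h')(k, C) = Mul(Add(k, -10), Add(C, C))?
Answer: Mul(2, I, Pow(4835, Rational(1, 2))) ≈ Mul(139.07, I)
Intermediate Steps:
Function('h')(k, C) = Mul(2, C, Add(-10, k)) (Function('h')(k, C) = Mul(Add(-10, k), Mul(2, C)) = Mul(2, C, Add(-10, k)))
Function('I')(W) = Mul(-1, Pow(W, 2)) (Function('I')(W) = Mul(Pow(W, 2), -1) = Mul(-1, Pow(W, 2)))
Pow(Add(Function('f')(191), Function('I')(Function('h')(3, -10))), Rational(1, 2)) = Pow(Add(260, Mul(-1, Pow(Mul(2, -10, Add(-10, 3)), 2))), Rational(1, 2)) = Pow(Add(260, Mul(-1, Pow(Mul(2, -10, -7), 2))), Rational(1, 2)) = Pow(Add(260, Mul(-1, Pow(140, 2))), Rational(1, 2)) = Pow(Add(260, Mul(-1, 19600)), Rational(1, 2)) = Pow(Add(260, -19600), Rational(1, 2)) = Pow(-19340, Rational(1, 2)) = Mul(2, I, Pow(4835, Rational(1, 2)))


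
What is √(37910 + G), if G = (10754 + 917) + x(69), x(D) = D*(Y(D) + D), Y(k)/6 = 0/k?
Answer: 3*√6038 ≈ 233.11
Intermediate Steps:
Y(k) = 0 (Y(k) = 6*(0/k) = 6*0 = 0)
x(D) = D² (x(D) = D*(0 + D) = D*D = D²)
G = 16432 (G = (10754 + 917) + 69² = 11671 + 4761 = 16432)
√(37910 + G) = √(37910 + 16432) = √54342 = 3*√6038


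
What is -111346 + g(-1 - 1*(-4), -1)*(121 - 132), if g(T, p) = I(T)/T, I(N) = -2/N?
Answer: -1002092/9 ≈ -1.1134e+5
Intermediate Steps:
g(T, p) = -2/T**2 (g(T, p) = (-2/T)/T = -2/T**2)
-111346 + g(-1 - 1*(-4), -1)*(121 - 132) = -111346 + (-2/(-1 - 1*(-4))**2)*(121 - 132) = -111346 - 2/(-1 + 4)**2*(-11) = -111346 - 2/3**2*(-11) = -111346 - 2*1/9*(-11) = -111346 - 2/9*(-11) = -111346 + 22/9 = -1002092/9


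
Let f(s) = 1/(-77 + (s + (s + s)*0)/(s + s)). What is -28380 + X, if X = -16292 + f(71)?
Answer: -6834818/153 ≈ -44672.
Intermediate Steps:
f(s) = -2/153 (f(s) = 1/(-77 + (s + (2*s)*0)/((2*s))) = 1/(-77 + (s + 0)*(1/(2*s))) = 1/(-77 + s*(1/(2*s))) = 1/(-77 + 1/2) = 1/(-153/2) = -2/153)
X = -2492678/153 (X = -16292 - 2/153 = -2492678/153 ≈ -16292.)
-28380 + X = -28380 - 2492678/153 = -6834818/153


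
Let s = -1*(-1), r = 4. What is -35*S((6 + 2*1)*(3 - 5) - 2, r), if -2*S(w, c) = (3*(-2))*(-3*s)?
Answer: 315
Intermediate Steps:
s = 1
S(w, c) = -9 (S(w, c) = -3*(-2)*(-3*1)/2 = -(-3)*(-3) = -1/2*18 = -9)
-35*S((6 + 2*1)*(3 - 5) - 2, r) = -35*(-9) = 315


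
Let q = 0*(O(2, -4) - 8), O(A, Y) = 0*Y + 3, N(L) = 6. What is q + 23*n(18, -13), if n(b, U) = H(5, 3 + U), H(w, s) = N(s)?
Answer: 138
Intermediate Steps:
O(A, Y) = 3 (O(A, Y) = 0 + 3 = 3)
H(w, s) = 6
n(b, U) = 6
q = 0 (q = 0*(3 - 8) = 0*(-5) = 0)
q + 23*n(18, -13) = 0 + 23*6 = 0 + 138 = 138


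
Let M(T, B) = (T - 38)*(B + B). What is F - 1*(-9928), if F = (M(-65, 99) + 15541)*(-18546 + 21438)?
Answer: -14024948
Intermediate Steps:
M(T, B) = 2*B*(-38 + T) (M(T, B) = (-38 + T)*(2*B) = 2*B*(-38 + T))
F = -14034876 (F = (2*99*(-38 - 65) + 15541)*(-18546 + 21438) = (2*99*(-103) + 15541)*2892 = (-20394 + 15541)*2892 = -4853*2892 = -14034876)
F - 1*(-9928) = -14034876 - 1*(-9928) = -14034876 + 9928 = -14024948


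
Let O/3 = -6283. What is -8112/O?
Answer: 2704/6283 ≈ 0.43037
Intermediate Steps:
O = -18849 (O = 3*(-6283) = -18849)
-8112/O = -8112/(-18849) = -8112*(-1/18849) = 2704/6283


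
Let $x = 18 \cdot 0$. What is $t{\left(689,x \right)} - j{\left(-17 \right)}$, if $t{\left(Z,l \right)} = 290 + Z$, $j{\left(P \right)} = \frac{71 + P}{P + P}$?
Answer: $\frac{16670}{17} \approx 980.59$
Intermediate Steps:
$x = 0$
$j{\left(P \right)} = \frac{71 + P}{2 P}$
$t{\left(689,x \right)} - j{\left(-17 \right)} = \left(290 + 689\right) - \frac{71 - 17}{2 \left(-17\right)} = 979 - \frac{1}{2} \left(- \frac{1}{17}\right) 54 = 979 - - \frac{27}{17} = 979 + \frac{27}{17} = \frac{16670}{17}$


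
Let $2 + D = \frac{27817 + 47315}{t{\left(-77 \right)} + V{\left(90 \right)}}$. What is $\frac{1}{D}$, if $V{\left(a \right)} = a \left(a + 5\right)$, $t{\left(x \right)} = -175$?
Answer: $\frac{8375}{58382} \approx 0.14345$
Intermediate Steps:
$V{\left(a \right)} = a \left(5 + a\right)$
$D = \frac{58382}{8375}$ ($D = -2 + \frac{27817 + 47315}{-175 + 90 \left(5 + 90\right)} = -2 + \frac{75132}{-175 + 90 \cdot 95} = -2 + \frac{75132}{-175 + 8550} = -2 + \frac{75132}{8375} = \frac{58382}{8375} \approx 6.971$)
$\frac{1}{D} = \frac{1}{\frac{58382}{8375}} = \frac{8375}{58382}$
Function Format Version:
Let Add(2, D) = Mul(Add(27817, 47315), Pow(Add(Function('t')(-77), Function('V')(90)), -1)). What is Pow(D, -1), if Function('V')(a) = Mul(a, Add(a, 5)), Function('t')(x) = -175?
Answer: Rational(8375, 58382) ≈ 0.14345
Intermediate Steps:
Function('V')(a) = Mul(a, Add(5, a))
D = Rational(58382, 8375) (D = Add(-2, Mul(Add(27817, 47315), Pow(Add(-175, Mul(90, Add(5, 90))), -1))) = Add(-2, Mul(75132, Pow(Add(-175, Mul(90, 95)), -1))) = Add(-2, Mul(75132, Pow(Add(-175, 8550), -1))) = Add(-2, Mul(75132, Pow(8375, -1))) = Add(-2, Mul(75132, Rational(1, 8375))) = Add(-2, Rational(75132, 8375)) = Rational(58382, 8375) ≈ 6.9710)
Pow(D, -1) = Pow(Rational(58382, 8375), -1) = Rational(8375, 58382)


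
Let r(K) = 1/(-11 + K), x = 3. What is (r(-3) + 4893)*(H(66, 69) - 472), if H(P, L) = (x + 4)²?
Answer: -28975923/14 ≈ -2.0697e+6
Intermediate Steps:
H(P, L) = 49 (H(P, L) = (3 + 4)² = 7² = 49)
(r(-3) + 4893)*(H(66, 69) - 472) = (1/(-11 - 3) + 4893)*(49 - 472) = (1/(-14) + 4893)*(-423) = (-1/14 + 4893)*(-423) = (68501/14)*(-423) = -28975923/14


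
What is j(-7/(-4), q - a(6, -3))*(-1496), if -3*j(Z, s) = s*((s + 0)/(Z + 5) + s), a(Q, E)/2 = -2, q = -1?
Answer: 46376/9 ≈ 5152.9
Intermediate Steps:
a(Q, E) = -4 (a(Q, E) = 2*(-2) = -4)
j(Z, s) = -s*(s + s/(5 + Z))/3 (j(Z, s) = -s*((s + 0)/(Z + 5) + s)/3 = -s*(s/(5 + Z) + s)/3 = -s*(s + s/(5 + Z))/3)
j(-7/(-4), q - a(6, -3))*(-1496) = ((-1 - 1*(-4))²*(-6 - (-7)/(-4))/(3*(5 - 7/(-4))))*(-1496) = ((-1 + 4)²*(-6 - (-7)*(-1)/4)/(3*(5 - 7*(-¼))))*(-1496) = ((⅓)*3²*(-6 - 1*7/4)/(5 + 7/4))*(-1496) = ((⅓)*9*(-6 - 7/4)/(27/4))*(-1496) = ((⅓)*9*(4/27)*(-31/4))*(-1496) = -31/9*(-1496) = 46376/9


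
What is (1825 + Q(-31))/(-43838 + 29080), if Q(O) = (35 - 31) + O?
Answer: -899/7379 ≈ -0.12183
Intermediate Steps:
Q(O) = 4 + O
(1825 + Q(-31))/(-43838 + 29080) = (1825 + (4 - 31))/(-43838 + 29080) = (1825 - 27)/(-14758) = 1798*(-1/14758) = -899/7379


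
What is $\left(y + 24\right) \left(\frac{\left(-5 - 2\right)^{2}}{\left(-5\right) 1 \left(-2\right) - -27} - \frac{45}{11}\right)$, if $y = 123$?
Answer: $- \frac{165522}{407} \approx -406.69$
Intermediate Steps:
$\left(y + 24\right) \left(\frac{\left(-5 - 2\right)^{2}}{\left(-5\right) 1 \left(-2\right) - -27} - \frac{45}{11}\right) = \left(123 + 24\right) \left(\frac{\left(-5 - 2\right)^{2}}{\left(-5\right) 1 \left(-2\right) - -27} - \frac{45}{11}\right) = 147 \left(\frac{\left(-7\right)^{2}}{\left(-5\right) \left(-2\right) + 27} - \frac{45}{11}\right) = 147 \left(\frac{49}{10 + 27} - \frac{45}{11}\right) = 147 \left(\frac{49}{37} - \frac{45}{11}\right) = 147 \left(- \frac{1126}{407}\right) = - \frac{165522}{407}$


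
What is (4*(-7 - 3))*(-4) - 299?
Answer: -139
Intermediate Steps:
(4*(-7 - 3))*(-4) - 299 = (4*(-10))*(-4) - 299 = -40*(-4) - 299 = 160 - 299 = -139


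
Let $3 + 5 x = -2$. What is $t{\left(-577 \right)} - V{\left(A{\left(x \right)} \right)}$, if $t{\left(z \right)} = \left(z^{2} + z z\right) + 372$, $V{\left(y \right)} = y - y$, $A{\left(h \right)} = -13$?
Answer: $666230$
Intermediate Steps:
$x = -1$ ($x = - \frac{3}{5} + \frac{1}{5} \left(-2\right) = - \frac{3}{5} - \frac{2}{5} = -1$)
$V{\left(y \right)} = 0$
$t{\left(z \right)} = 372 + 2 z^{2}$ ($t{\left(z \right)} = \left(z^{2} + z^{2}\right) + 372 = 2 z^{2} + 372 = 372 + 2 z^{2}$)
$t{\left(-577 \right)} - V{\left(A{\left(x \right)} \right)} = \left(372 + 2 \left(-577\right)^{2}\right) - 0 = \left(372 + 2 \cdot 332929\right) + 0 = \left(372 + 665858\right) + 0 = 666230 + 0 = 666230$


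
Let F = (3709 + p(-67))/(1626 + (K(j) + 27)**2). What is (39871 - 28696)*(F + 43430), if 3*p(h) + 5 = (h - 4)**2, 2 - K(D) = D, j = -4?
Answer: 263546367185/543 ≈ 4.8535e+8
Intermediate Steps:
K(D) = 2 - D
p(h) = -5/3 + (-4 + h)**2/3 (p(h) = -5/3 + (h - 4)**2/3 = -5/3 + (-4 + h)**2/3)
F = 16163/8145 (F = (3709 + (-5/3 + (-4 - 67)**2/3))/(1626 + ((2 - 1*(-4)) + 27)**2) = (3709 + (-5/3 + (1/3)*(-71)**2))/(1626 + ((2 + 4) + 27)**2) = (3709 + (-5/3 + (1/3)*5041))/(1626 + (6 + 27)**2) = (3709 + (-5/3 + 5041/3))/(1626 + 33**2) = (3709 + 5036/3)/(1626 + 1089) = (16163/3)/2715 = (16163/3)*(1/2715) = 16163/8145 ≈ 1.9844)
(39871 - 28696)*(F + 43430) = (39871 - 28696)*(16163/8145 + 43430) = 11175*(353753513/8145) = 263546367185/543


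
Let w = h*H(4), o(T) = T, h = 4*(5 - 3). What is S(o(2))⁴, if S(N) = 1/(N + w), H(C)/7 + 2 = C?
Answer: 1/168896016 ≈ 5.9208e-9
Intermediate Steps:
H(C) = -14 + 7*C
h = 8 (h = 4*2 = 8)
w = 112 (w = 8*(-14 + 7*4) = 8*(-14 + 28) = 8*14 = 112)
S(N) = 1/(112 + N) (S(N) = 1/(N + 112) = 1/(112 + N))
S(o(2))⁴ = (1/(112 + 2))⁴ = (1/114)⁴ = 1/168896016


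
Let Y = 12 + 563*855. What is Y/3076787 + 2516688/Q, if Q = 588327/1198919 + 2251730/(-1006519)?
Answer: -9344123790880729424703027/6484265762685367559 ≈ -1.4410e+6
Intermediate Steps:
Q = -2107479576157/1206734752961 (Q = 588327*(1/1198919) + 2251730*(-1/1006519) = 588327/1198919 - 2251730/1006519 = -2107479576157/1206734752961 ≈ -1.7464)
Y = 481377 (Y = 12 + 481365 = 481377)
Y/3076787 + 2516688/Q = 481377/3076787 + 2516688/(-2107479576157/1206734752961) = 481377*(1/3076787) + 2516688*(-1206734752961/2107479576157) = 481377/3076787 - 3036974871959913168/2107479576157 = -9344123790880729424703027/6484265762685367559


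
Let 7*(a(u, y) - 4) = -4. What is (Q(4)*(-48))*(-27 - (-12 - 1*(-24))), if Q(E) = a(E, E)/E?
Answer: 11232/7 ≈ 1604.6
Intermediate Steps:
a(u, y) = 24/7 (a(u, y) = 4 + (⅐)*(-4) = 4 - 4/7 = 24/7)
Q(E) = 24/(7*E)
(Q(4)*(-48))*(-27 - (-12 - 1*(-24))) = (((24/7)/4)*(-48))*(-27 - (-12 - 1*(-24))) = (((24/7)*(¼))*(-48))*(-27 - (-12 + 24)) = ((6/7)*(-48))*(-27 - 1*12) = -288*(-27 - 12)/7 = -288/7*(-39) = 11232/7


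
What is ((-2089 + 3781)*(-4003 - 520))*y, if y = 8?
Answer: -61223328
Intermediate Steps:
((-2089 + 3781)*(-4003 - 520))*y = ((-2089 + 3781)*(-4003 - 520))*8 = (1692*(-4523))*8 = -7652916*8 = -61223328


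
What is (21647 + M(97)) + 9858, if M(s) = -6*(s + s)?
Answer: 30341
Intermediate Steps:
M(s) = -12*s
(21647 + M(97)) + 9858 = (21647 - 12*97) + 9858 = (21647 - 1164) + 9858 = 20483 + 9858 = 30341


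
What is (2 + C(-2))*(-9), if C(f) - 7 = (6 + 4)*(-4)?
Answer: 279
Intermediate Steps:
C(f) = -33 (C(f) = 7 + (6 + 4)*(-4) = 7 + 10*(-4) = 7 - 40 = -33)
(2 + C(-2))*(-9) = (2 - 33)*(-9) = -31*(-9) = 279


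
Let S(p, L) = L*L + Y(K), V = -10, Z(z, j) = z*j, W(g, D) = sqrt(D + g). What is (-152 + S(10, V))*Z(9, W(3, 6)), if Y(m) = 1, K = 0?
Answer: -1377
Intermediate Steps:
Z(z, j) = j*z
S(p, L) = 1 + L**2 (S(p, L) = L*L + 1 = L**2 + 1 = 1 + L**2)
(-152 + S(10, V))*Z(9, W(3, 6)) = (-152 + (1 + (-10)**2))*(sqrt(6 + 3)*9) = (-152 + (1 + 100))*(sqrt(9)*9) = (-152 + 101)*(3*9) = -51*27 = -1377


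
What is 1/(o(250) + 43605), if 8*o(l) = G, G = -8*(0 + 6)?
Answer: 1/43599 ≈ 2.2936e-5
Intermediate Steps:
G = -48 (G = -8*6 = -48)
o(l) = -6 (o(l) = (⅛)*(-48) = -6)
1/(o(250) + 43605) = 1/(-6 + 43605) = 1/43599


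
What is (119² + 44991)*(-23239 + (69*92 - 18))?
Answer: -1000201168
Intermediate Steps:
(119² + 44991)*(-23239 + (69*92 - 18)) = (14161 + 44991)*(-23239 + (6348 - 18)) = 59152*(-23239 + 6330) = 59152*(-16909) = -1000201168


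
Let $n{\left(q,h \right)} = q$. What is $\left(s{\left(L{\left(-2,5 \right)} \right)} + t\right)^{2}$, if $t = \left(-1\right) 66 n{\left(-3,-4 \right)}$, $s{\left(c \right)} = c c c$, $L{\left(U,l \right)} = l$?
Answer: $104329$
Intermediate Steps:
$s{\left(c \right)} = c^{3}$ ($s{\left(c \right)} = c^{2} c = c^{3}$)
$t = 198$ ($t = \left(-1\right) 66 \left(-3\right) = \left(-66\right) \left(-3\right) = 198$)
$\left(s{\left(L{\left(-2,5 \right)} \right)} + t\right)^{2} = \left(5^{3} + 198\right)^{2} = \left(125 + 198\right)^{2} = 323^{2} = 104329$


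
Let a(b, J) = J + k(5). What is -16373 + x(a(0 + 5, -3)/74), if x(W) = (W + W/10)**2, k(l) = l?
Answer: -2241463579/136900 ≈ -16373.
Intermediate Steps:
a(b, J) = 5 + J (a(b, J) = J + 5 = 5 + J)
x(W) = 121*W**2/100 (x(W) = (W + W*(1/10))**2 = (W + W/10)**2 = (11*W/10)**2 = 121*W**2/100)
-16373 + x(a(0 + 5, -3)/74) = -16373 + 121*((5 - 3)/74)**2/100 = -16373 + 121*(2*(1/74))**2/100 = -16373 + 121*(1/37)**2/100 = -16373 + (121/100)*(1/1369) = -16373 + 121/136900 = -2241463579/136900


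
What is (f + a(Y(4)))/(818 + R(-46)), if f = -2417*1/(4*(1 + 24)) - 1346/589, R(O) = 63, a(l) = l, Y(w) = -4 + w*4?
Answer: -851413/51890900 ≈ -0.016408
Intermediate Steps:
Y(w) = -4 + 4*w
f = -1558213/58900 (f = -2417/(25*4) - 1346*1/589 = -2417/100 - 1346/589 = -1558213/58900 ≈ -26.455)
(f + a(Y(4)))/(818 + R(-46)) = (-1558213/58900 + (-4 + 4*4))/(818 + 63) = (-1558213/58900 + (-4 + 16))/881 = (-1558213/58900 + 12)*(1/881) = -851413/58900*1/881 = -851413/51890900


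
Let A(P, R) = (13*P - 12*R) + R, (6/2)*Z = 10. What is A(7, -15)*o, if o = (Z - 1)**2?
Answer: 12544/9 ≈ 1393.8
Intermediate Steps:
Z = 10/3 (Z = (1/3)*10 = 10/3 ≈ 3.3333)
A(P, R) = -11*R + 13*P (A(P, R) = (-12*R + 13*P) + R = -11*R + 13*P)
o = 49/9 (o = (10/3 - 1)**2 = (7/3)**2 = 49/9 ≈ 5.4444)
A(7, -15)*o = (-11*(-15) + 13*7)*(49/9) = (165 + 91)*(49/9) = 256*(49/9) = 12544/9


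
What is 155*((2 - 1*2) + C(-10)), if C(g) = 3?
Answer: 465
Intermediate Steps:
155*((2 - 1*2) + C(-10)) = 155*((2 - 1*2) + 3) = 155*((2 - 2) + 3) = 155*(0 + 3) = 155*3 = 465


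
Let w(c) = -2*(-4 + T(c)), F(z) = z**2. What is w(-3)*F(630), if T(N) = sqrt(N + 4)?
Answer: 2381400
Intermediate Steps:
T(N) = sqrt(4 + N)
w(c) = 8 - 2*sqrt(4 + c) (w(c) = -2*(-4 + sqrt(4 + c)) = 8 - 2*sqrt(4 + c))
w(-3)*F(630) = (8 - 2*sqrt(4 - 3))*630**2 = (8 - 2*sqrt(1))*396900 = (8 - 2*1)*396900 = (8 - 2)*396900 = 6*396900 = 2381400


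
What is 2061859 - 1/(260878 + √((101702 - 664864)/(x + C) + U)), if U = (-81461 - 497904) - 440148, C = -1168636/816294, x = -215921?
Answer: 12366726390571455745832803999/5997852612906336673071 + I*√7918089366729005950713946955/5997852612906336673071 ≈ 2.0619e+6 + 1.4836e-8*I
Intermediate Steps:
C = -584318/408147 (C = -1168636*1/816294 = -584318/408147 ≈ -1.4316)
U = -1019513 (U = -579365 - 440148 = -1019513)
2061859 - 1/(260878 + √((101702 - 664864)/(x + C) + U)) = 2061859 - 1/(260878 + √((101702 - 664864)/(-215921 - 584318/408147) - 1019513)) = 2061859 - 1/(260878 + √(-563162/(-88128092705/408147) - 1019513)) = 2061859 - 1/(260878 + √(-563162*(-408147/88128092705) - 1019513)) = 2061859 - 1/(260878 + √(229852880814/88128092705 - 1019513)) = 2061859 - 1/(260878 + √(-89847506325071851/88128092705)) = 2061859 - 1/(260878 + I*√7918089366729005950713946955/88128092705)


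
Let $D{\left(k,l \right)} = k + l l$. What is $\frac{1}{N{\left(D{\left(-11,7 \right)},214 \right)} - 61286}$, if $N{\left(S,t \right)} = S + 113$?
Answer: $- \frac{1}{61135} \approx -1.6357 \cdot 10^{-5}$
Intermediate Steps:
$D{\left(k,l \right)} = k + l^{2}$
$N{\left(S,t \right)} = 113 + S$
$\frac{1}{N{\left(D{\left(-11,7 \right)},214 \right)} - 61286} = \frac{1}{\left(113 - \left(11 - 7^{2}\right)\right) - 61286} = \frac{1}{\left(113 + \left(-11 + 49\right)\right) - 61286} = \frac{1}{\left(113 + 38\right) - 61286} = \frac{1}{151 - 61286} = \frac{1}{-61135} = - \frac{1}{61135}$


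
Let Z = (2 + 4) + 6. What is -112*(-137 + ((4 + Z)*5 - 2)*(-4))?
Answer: 50288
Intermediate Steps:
Z = 12 (Z = 6 + 6 = 12)
-112*(-137 + ((4 + Z)*5 - 2)*(-4)) = -112*(-137 + ((4 + 12)*5 - 2)*(-4)) = -112*(-137 + (16*5 - 2)*(-4)) = -112*(-137 + (80 - 2)*(-4)) = -112*(-137 + 78*(-4)) = -112*(-137 - 312) = -112*(-449) = 50288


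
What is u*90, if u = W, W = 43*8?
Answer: 30960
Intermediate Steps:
W = 344
u = 344
u*90 = 344*90 = 30960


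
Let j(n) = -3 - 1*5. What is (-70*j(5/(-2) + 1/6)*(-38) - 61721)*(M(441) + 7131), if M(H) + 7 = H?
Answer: -627902565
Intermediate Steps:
M(H) = -7 + H
j(n) = -8 (j(n) = -3 - 5 = -8)
(-70*j(5/(-2) + 1/6)*(-38) - 61721)*(M(441) + 7131) = (-70*(-8)*(-38) - 61721)*((-7 + 441) + 7131) = (560*(-38) - 61721)*(434 + 7131) = (-21280 - 61721)*7565 = -83001*7565 = -627902565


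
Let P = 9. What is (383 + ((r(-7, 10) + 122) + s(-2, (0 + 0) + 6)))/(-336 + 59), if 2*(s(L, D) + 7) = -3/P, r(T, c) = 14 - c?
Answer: -3011/1662 ≈ -1.8117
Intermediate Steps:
s(L, D) = -43/6 (s(L, D) = -7 + (-3/9)/2 = -7 + (-3*1/9)/2 = -7 + (1/2)*(-1/3) = -7 - 1/6 = -43/6)
(383 + ((r(-7, 10) + 122) + s(-2, (0 + 0) + 6)))/(-336 + 59) = (383 + (((14 - 1*10) + 122) - 43/6))/(-336 + 59) = (383 + (((14 - 10) + 122) - 43/6))/(-277) = (383 + ((4 + 122) - 43/6))*(-1/277) = (383 + (126 - 43/6))*(-1/277) = (383 + 713/6)*(-1/277) = (3011/6)*(-1/277) = -3011/1662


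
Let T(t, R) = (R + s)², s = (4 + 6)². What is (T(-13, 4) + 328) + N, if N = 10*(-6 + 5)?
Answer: 11134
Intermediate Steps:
s = 100 (s = 10² = 100)
N = -10 (N = 10*(-1) = -10)
T(t, R) = (100 + R)² (T(t, R) = (R + 100)² = (100 + R)²)
(T(-13, 4) + 328) + N = ((100 + 4)² + 328) - 10 = (104² + 328) - 10 = (10816 + 328) - 10 = 11144 - 10 = 11134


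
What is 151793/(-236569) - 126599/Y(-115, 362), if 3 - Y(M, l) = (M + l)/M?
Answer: -3444270727021/140048848 ≈ -24593.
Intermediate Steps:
Y(M, l) = 3 - (M + l)/M
151793/(-236569) - 126599/Y(-115, 362) = 151793/(-236569) - 126599/(2 - 1*362/(-115)) = 151793*(-1/236569) - 126599/(2 - 1*362*(-1/115)) = -151793/236569 - 126599/(2 + 362/115) = -151793/236569 - 126599/592/115 = -151793/236569 - 126599*115/592 = -151793/236569 - 14558885/592 = -3444270727021/140048848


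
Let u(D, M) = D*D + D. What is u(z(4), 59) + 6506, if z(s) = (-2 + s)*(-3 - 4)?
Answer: 6688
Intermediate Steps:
z(s) = 14 - 7*s (z(s) = (-2 + s)*(-7) = 14 - 7*s)
u(D, M) = D + D² (u(D, M) = D² + D = D + D²)
u(z(4), 59) + 6506 = (14 - 7*4)*(1 + (14 - 7*4)) + 6506 = (14 - 28)*(1 + (14 - 28)) + 6506 = -14*(1 - 14) + 6506 = -14*(-13) + 6506 = 182 + 6506 = 6688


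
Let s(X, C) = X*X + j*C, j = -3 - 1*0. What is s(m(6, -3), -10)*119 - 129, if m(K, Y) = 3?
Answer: 4512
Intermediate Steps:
j = -3 (j = -3 + 0 = -3)
s(X, C) = X² - 3*C (s(X, C) = X*X - 3*C = X² - 3*C)
s(m(6, -3), -10)*119 - 129 = (3² - 3*(-10))*119 - 129 = (9 + 30)*119 - 129 = 39*119 - 129 = 4641 - 129 = 4512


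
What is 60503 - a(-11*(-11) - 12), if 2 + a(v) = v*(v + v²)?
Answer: -1246405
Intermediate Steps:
a(v) = -2 + v*(v + v²)
60503 - a(-11*(-11) - 12) = 60503 - (-2 + (-11*(-11) - 12)² + (-11*(-11) - 12)³) = 60503 - (-2 + (121 - 12)² + (121 - 12)³) = 60503 - (-2 + 109² + 109³) = 60503 - (-2 + 11881 + 1295029) = 60503 - 1*1306908 = 60503 - 1306908 = -1246405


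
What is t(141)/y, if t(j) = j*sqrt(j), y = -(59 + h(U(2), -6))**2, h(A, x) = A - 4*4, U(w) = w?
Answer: -47*sqrt(141)/675 ≈ -0.82681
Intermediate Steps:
h(A, x) = -16 + A (h(A, x) = A - 1*16 = A - 16 = -16 + A)
y = -2025 (y = -(59 + (-16 + 2))**2 = -(59 - 14)**2 = -1*45**2 = -1*2025 = -2025)
t(j) = j**(3/2)
t(141)/y = 141**(3/2)/(-2025) = (141*sqrt(141))*(-1/2025) = -47*sqrt(141)/675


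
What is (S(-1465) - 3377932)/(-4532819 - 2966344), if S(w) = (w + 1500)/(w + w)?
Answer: 1979468159/4394509518 ≈ 0.45044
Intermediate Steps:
S(w) = (1500 + w)/(2*w) (S(w) = (1500 + w)/((2*w)) = (1500 + w)*(1/(2*w)) = (1500 + w)/(2*w))
(S(-1465) - 3377932)/(-4532819 - 2966344) = ((1/2)*(1500 - 1465)/(-1465) - 3377932)/(-4532819 - 2966344) = ((1/2)*(-1/1465)*35 - 3377932)/(-7499163) = (-7/586 - 3377932)*(-1/7499163) = -1979468159/586*(-1/7499163) = 1979468159/4394509518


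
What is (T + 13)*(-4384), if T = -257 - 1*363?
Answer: 2661088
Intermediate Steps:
T = -620 (T = -257 - 363 = -620)
(T + 13)*(-4384) = (-620 + 13)*(-4384) = -607*(-4384) = 2661088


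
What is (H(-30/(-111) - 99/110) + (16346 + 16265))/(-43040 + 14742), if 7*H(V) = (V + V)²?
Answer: -3906417307/3389746675 ≈ -1.1524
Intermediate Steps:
H(V) = 4*V²/7 (H(V) = (V + V)²/7 = (2*V)²/7 = (4*V²)/7 = 4*V²/7)
(H(-30/(-111) - 99/110) + (16346 + 16265))/(-43040 + 14742) = (4*(-30/(-111) - 99/110)²/7 + (16346 + 16265))/(-43040 + 14742) = (4*(-30*(-1/111) - 99*1/110)²/7 + 32611)/(-28298) = (4*(10/37 - 9/10)²/7 + 32611)*(-1/28298) = (4*(-233/370)²/7 + 32611)*(-1/28298) = ((4/7)*(54289/136900) + 32611)*(-1/28298) = (54289/239575 + 32611)*(-1/28298) = (7812834614/239575)*(-1/28298) = -3906417307/3389746675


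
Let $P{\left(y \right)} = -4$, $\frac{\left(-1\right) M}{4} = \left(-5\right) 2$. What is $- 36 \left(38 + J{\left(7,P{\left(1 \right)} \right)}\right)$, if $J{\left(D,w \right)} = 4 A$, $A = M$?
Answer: $-7128$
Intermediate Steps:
$M = 40$ ($M = - 4 \left(\left(-5\right) 2\right) = \left(-4\right) \left(-10\right) = 40$)
$A = 40$
$J{\left(D,w \right)} = 160$ ($J{\left(D,w \right)} = 4 \cdot 40 = 160$)
$- 36 \left(38 + J{\left(7,P{\left(1 \right)} \right)}\right) = - 36 \left(38 + 160\right) = \left(-36\right) 198 = -7128$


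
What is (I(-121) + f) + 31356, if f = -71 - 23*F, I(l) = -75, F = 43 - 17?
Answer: 30612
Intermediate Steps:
F = 26
f = -669 (f = -71 - 23*26 = -71 - 598 = -669)
(I(-121) + f) + 31356 = (-75 - 669) + 31356 = -744 + 31356 = 30612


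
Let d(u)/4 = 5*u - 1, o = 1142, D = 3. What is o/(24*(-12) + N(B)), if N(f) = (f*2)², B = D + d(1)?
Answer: 571/578 ≈ 0.98789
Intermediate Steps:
d(u) = -4 + 20*u (d(u) = 4*(5*u - 1) = 4*(-1 + 5*u) = -4 + 20*u)
B = 19 (B = 3 + (-4 + 20*1) = 3 + (-4 + 20) = 3 + 16 = 19)
N(f) = 4*f² (N(f) = (2*f)² = 4*f²)
o/(24*(-12) + N(B)) = 1142/(24*(-12) + 4*19²) = 1142/(-288 + 4*361) = 1142/(-288 + 1444) = 1142/1156 = 1142*(1/1156) = 571/578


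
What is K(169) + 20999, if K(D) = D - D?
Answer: 20999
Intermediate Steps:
K(D) = 0
K(169) + 20999 = 0 + 20999 = 20999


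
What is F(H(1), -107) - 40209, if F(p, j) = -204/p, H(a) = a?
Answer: -40413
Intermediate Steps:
F(H(1), -107) - 40209 = -204/1 - 40209 = -204*1 - 40209 = -204 - 40209 = -40413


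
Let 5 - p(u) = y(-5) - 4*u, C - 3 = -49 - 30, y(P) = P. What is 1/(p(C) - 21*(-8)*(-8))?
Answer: -1/1638 ≈ -0.00061050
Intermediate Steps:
C = -76 (C = 3 + (-49 - 30) = 3 - 79 = -76)
p(u) = 10 + 4*u (p(u) = 5 - (-5 - 4*u) = 5 + (5 + 4*u) = 10 + 4*u)
1/(p(C) - 21*(-8)*(-8)) = 1/((10 + 4*(-76)) - 21*(-8)*(-8)) = 1/((10 - 304) + 168*(-8)) = 1/(-294 - 1344) = 1/(-1638) = -1/1638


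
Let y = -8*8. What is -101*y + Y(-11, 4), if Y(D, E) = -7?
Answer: 6457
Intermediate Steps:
y = -64
-101*y + Y(-11, 4) = -101*(-64) - 7 = 6464 - 7 = 6457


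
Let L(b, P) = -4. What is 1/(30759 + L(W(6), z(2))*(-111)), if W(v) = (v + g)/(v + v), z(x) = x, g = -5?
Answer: 1/31203 ≈ 3.2048e-5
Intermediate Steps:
W(v) = (-5 + v)/(2*v) (W(v) = (v - 5)/(v + v) = (-5 + v)/((2*v)) = (-5 + v)*(1/(2*v)) = (-5 + v)/(2*v))
1/(30759 + L(W(6), z(2))*(-111)) = 1/(30759 - 4*(-111)) = 1/(30759 + 444) = 1/31203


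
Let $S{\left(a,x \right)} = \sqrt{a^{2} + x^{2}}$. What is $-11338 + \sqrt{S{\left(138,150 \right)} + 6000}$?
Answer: $-11338 + \sqrt{6000 + 6 \sqrt{1154}} \approx -11259.0$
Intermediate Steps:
$-11338 + \sqrt{S{\left(138,150 \right)} + 6000} = -11338 + \sqrt{\sqrt{138^{2} + 150^{2}} + 6000} = -11338 + \sqrt{\sqrt{19044 + 22500} + 6000} = -11338 + \sqrt{\sqrt{41544} + 6000} = -11338 + \sqrt{6 \sqrt{1154} + 6000} = -11338 + \sqrt{6000 + 6 \sqrt{1154}}$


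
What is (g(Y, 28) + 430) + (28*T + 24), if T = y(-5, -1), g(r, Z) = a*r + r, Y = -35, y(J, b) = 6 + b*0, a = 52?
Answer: -1233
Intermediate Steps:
y(J, b) = 6 (y(J, b) = 6 + 0 = 6)
g(r, Z) = 53*r (g(r, Z) = 52*r + r = 53*r)
T = 6
(g(Y, 28) + 430) + (28*T + 24) = (53*(-35) + 430) + (28*6 + 24) = (-1855 + 430) + (168 + 24) = -1425 + 192 = -1233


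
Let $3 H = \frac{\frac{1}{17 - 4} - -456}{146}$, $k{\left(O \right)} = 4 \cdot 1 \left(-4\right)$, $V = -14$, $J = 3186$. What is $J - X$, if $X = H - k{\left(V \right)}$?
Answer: $\frac{18044051}{5694} \approx 3169.0$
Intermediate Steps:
$k{\left(O \right)} = -16$ ($k{\left(O \right)} = 4 \left(-4\right) = -16$)
$H = \frac{5929}{5694}$ ($H = \frac{\left(\frac{1}{17 - 4} - -456\right) \frac{1}{146}}{3} = \frac{\left(\frac{1}{13} + 456\right) \frac{1}{146}}{3} = \frac{\frac{5929}{13} \cdot \frac{1}{146}}{3} = \frac{1}{3} \cdot \frac{5929}{1898} = \frac{5929}{5694} \approx 1.0413$)
$X = \frac{97033}{5694}$ ($X = \frac{5929}{5694} - -16 = \frac{5929}{5694} + 16 = \frac{97033}{5694} \approx 17.041$)
$J - X = 3186 - \frac{97033}{5694} = \frac{18044051}{5694}$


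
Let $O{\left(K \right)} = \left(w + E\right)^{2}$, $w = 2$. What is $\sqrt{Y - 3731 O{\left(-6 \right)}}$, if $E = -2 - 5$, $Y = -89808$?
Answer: $i \sqrt{183083} \approx 427.88 i$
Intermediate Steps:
$E = -7$
$O{\left(K \right)} = 25$ ($O{\left(K \right)} = \left(2 - 7\right)^{2} = \left(-5\right)^{2} = 25$)
$\sqrt{Y - 3731 O{\left(-6 \right)}} = \sqrt{-89808 - 93275} = \sqrt{-183083} = i \sqrt{183083}$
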